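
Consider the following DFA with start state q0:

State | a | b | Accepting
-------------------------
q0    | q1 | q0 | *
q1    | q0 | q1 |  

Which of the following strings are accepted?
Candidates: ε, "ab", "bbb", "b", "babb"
ε: q0; q0 is accepting → accepted
"ab": q0 → q1 → q1; q1 is not accepting → rejected
"bbb": q0 → q0 → q0 → q0; q0 is accepting → accepted
"b": q0 → q0; q0 is accepting → accepted
"babb": q0 → q0 → q1 → q1 → q1; q1 is not accepting → rejected

Final answer: ε, "bbb", "b"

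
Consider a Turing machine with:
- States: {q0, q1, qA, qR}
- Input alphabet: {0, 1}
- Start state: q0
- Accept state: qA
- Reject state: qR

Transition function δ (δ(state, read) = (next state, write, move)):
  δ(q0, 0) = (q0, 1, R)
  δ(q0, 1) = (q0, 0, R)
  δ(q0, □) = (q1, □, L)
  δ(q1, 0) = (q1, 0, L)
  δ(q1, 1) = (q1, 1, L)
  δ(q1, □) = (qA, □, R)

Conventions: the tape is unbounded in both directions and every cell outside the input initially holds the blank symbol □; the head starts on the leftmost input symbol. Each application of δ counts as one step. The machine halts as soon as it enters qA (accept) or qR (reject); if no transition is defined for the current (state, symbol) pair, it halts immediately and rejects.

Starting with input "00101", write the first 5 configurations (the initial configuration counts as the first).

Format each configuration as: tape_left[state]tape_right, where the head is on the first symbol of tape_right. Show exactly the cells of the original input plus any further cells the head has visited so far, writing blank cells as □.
Step 0: [q0]00101 (head at position 0)
Step 1: δ(q0, 0) = (q0, 1, R)  ⊢  1[q0]0101 (head at position 1)
Step 2: δ(q0, 0) = (q0, 1, R)  ⊢  11[q0]101 (head at position 2)
Step 3: δ(q0, 1) = (q0, 0, R)  ⊢  110[q0]01 (head at position 3)
Step 4: δ(q0, 0) = (q0, 1, R)  ⊢  1101[q0]1 (head at position 4)

Final answer: [q0]00101 ⊢ 1[q0]0101 ⊢ 11[q0]101 ⊢ 110[q0]01 ⊢ 1101[q0]1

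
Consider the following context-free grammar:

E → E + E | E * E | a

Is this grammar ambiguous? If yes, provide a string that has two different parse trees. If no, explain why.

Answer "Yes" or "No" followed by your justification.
Two different leftmost derivations of a + a * a:
  (1) E ⇒ E + E ⇒ a + E ⇒ a + E * E ⇒ a + a * E ⇒ a + a * a   (tree groups a + (a * a))
  (2) E ⇒ E * E ⇒ E + E * E ⇒ a + E * E ⇒ a + a * E ⇒ a + a * a   (tree groups (a + a) * a)
Two distinct leftmost derivations = two distinct parse trees, so the grammar is ambiguous.

Final answer: Yes - the string 'a + a * a' has two distinct leftmost derivations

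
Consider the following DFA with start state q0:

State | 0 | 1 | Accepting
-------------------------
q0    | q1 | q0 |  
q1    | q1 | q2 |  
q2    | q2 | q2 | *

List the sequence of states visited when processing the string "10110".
q0 → q0 → q1 → q2 → q2 → q2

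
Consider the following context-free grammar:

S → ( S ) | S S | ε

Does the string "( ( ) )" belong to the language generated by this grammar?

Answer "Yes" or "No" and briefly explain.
A derivation exists: S ⇒ ( S ) ⇒ ( ( S ) ) ⇒ ( ( ) ) (using S → ( S ) twice, then S → ε).

Final answer: Yes - a valid derivation exists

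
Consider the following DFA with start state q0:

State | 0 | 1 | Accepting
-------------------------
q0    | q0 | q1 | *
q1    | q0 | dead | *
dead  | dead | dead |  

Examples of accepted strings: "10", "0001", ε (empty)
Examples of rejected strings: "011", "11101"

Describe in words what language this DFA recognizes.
binary strings with no two consecutive 1s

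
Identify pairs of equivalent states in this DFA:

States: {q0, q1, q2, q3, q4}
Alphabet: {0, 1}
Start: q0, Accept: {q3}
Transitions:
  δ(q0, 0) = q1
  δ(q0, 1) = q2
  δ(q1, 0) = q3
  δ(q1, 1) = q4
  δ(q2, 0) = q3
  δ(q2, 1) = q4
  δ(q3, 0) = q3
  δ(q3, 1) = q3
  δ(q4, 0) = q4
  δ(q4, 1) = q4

Using the table-filling algorithm:
Round 0 – mark pairs where exactly one state is accepting: (q0,q3), (q1,q3), (q2,q3), (q3,q4)
Round 1 – newly marked: (q0,q1) [on 0: q1 vs q3, already marked]; (q0,q2) [on 0: q1 vs q3, already marked]; (q1,q4) [on 0: q3 vs q4, already marked]; (q2,q4) [on 0: q3 vs q4, already marked]
Round 2 – newly marked: (q0,q4) [on 0: q1 vs q4, already marked]
No further pairs can be marked.
(q1, q2) unmarked: δ(q1,0)=q3, δ(q2,0)=q3; δ(q1,1)=q4, δ(q2,1)=q4 → equivalent
Equivalent pairs: (q1, q2)

Final answer: Equivalent pairs: (q1, q2)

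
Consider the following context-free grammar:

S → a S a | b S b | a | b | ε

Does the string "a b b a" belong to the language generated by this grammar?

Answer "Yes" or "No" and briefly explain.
A derivation exists: S ⇒ a S a ⇒ a b S b a ⇒ a b b a (using S → a S a, S → b S b, then S → ε).

Final answer: Yes - a valid derivation exists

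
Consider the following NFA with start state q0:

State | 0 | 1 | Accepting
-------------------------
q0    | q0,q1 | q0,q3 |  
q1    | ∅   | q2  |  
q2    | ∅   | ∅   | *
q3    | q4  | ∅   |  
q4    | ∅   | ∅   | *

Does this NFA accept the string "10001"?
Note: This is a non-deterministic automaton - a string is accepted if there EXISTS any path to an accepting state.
Track the set of states the NFA could be in: start {q0}
Read '1': {q0} → {q0, q3}
Read '0': {q0, q3} → {q0, q1, q4}
Read '0': {q0, q1, q4} → {q0, q1}
Read '0': {q0, q1} → {q0, q1}
Read '1': {q0, q1} → {q0, q2, q3}
Final set {q0, q2, q3} contains accepting state(s) {q2} → accepted.

Final answer: Yes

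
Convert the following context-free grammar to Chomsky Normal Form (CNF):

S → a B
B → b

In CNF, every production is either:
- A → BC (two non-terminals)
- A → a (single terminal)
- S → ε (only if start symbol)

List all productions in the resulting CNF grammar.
The grammar has no ε-productions or unit productions to eliminate.
S → a B has terminal a in a right-hand side of length ≥ 2: introduce T_a → a and use T_a in place of a.
B → b is already in CNF (single terminal) – keep it.
S → a B becomes S → T_a B.
Resulting CNF grammar (3 productions): T_a → a; B → b; S → T_a B

Final answer: T_a → a; B → b; S → T_a B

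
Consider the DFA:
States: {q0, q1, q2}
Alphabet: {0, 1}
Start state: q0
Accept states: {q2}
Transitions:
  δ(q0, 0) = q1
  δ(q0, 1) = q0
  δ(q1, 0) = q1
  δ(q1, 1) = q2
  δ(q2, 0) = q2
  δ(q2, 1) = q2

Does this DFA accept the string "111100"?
Processing string "111100":
  q0 --1--> q0
  q0 --1--> q0
  q0 --1--> q0
  q0 --1--> q0
  q0 --0--> q1
  q1 --0--> q1
Final state: q1
Accept states: {q2}
q1 is not an accept state, so the string is rejected.

Final answer: No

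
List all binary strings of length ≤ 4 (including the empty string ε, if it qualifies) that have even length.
Checking every binary string of length 0 to 4:
  Length 0: accepted: ε | rejected: (none)
  Length 1: accepted: (none) | rejected: 0, 1
  Length 2: accepted: 00, 01, 10, 11 | rejected: (none)
  Length 3: accepted: (none) | rejected: 000, 001, 010, 011, 100, 101, 110, 111
  Length 4: accepted: 0000, 0001, 0010, 0011, 0100, 0101, 0110, 0111, 1000, 1001, 1010, 1011, 1100, 1101, 1110, 1111 | rejected: (none)
Total: 21 string(s).

Final answer: ε, 00, 01, 10, 11, 0000, 0001, 0010, 0011, 0100, 0101, 0110, 0111, 1000, 1001, 1010, 1011, 1100, 1101, 1110, 1111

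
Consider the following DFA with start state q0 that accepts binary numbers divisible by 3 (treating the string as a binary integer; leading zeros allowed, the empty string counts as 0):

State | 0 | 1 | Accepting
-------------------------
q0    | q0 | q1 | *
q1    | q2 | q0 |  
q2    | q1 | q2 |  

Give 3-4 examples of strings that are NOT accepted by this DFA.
Any strings that end in a non-accepting state work; for example:
"01": q0 → q0 → q1; q1 is not accepting → rejected
"10": q0 → q1 → q2; q2 is not accepting → rejected
"101": q0 → q1 → q2 → q2; q2 is not accepting → rejected
"1101": q0 → q1 → q0 → q0 → q1; q1 is not accepting → rejected

Final answer: "01", "10", "101", "1101"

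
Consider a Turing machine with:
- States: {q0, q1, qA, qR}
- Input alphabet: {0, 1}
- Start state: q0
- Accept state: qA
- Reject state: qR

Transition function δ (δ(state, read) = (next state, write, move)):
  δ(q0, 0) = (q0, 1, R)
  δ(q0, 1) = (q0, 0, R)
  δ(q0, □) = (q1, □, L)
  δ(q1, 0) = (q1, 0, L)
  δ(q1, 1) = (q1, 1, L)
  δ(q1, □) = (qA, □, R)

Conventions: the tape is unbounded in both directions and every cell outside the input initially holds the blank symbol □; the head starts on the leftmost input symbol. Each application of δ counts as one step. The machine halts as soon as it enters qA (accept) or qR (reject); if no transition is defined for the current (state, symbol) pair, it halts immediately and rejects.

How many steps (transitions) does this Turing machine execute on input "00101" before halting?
Step 0: [q0]00101 (head at position 0)
Step 1: δ(q0, 0) = (q0, 1, R)  ⊢  1[q0]0101 (head at position 1)
Step 2: δ(q0, 0) = (q0, 1, R)  ⊢  11[q0]101 (head at position 2)
Step 3: δ(q0, 1) = (q0, 0, R)  ⊢  110[q0]01 (head at position 3)
Step 4: δ(q0, 0) = (q0, 1, R)  ⊢  1101[q0]1 (head at position 4)
Step 5: δ(q0, 1) = (q0, 0, R)  ⊢  11010[q0]□ (head at position 5)
Step 6: δ(q0, □) = (q1, □, L)  ⊢  1101[q1]0□ (head at position 4)
Step 7: δ(q1, 0) = (q1, 0, L)  ⊢  110[q1]10□ (head at position 3)
Step 8: δ(q1, 1) = (q1, 1, L)  ⊢  11[q1]010□ (head at position 2)
Step 9: δ(q1, 0) = (q1, 0, L)  ⊢  1[q1]1010□ (head at position 1)
Step 10: δ(q1, 1) = (q1, 1, L)  ⊢  [q1]11010□ (head at position 0)
Step 11: δ(q1, 1) = (q1, 1, L)  ⊢  [q1]□11010□ (head at position -1)
Step 12: δ(q1, □) = (qA, □, R)  ⊢  □[qA]11010□ (head at position 0)
The machine is in qA, so it halts and accepts.
Number of transitions executed: 12.

Final answer: 12 steps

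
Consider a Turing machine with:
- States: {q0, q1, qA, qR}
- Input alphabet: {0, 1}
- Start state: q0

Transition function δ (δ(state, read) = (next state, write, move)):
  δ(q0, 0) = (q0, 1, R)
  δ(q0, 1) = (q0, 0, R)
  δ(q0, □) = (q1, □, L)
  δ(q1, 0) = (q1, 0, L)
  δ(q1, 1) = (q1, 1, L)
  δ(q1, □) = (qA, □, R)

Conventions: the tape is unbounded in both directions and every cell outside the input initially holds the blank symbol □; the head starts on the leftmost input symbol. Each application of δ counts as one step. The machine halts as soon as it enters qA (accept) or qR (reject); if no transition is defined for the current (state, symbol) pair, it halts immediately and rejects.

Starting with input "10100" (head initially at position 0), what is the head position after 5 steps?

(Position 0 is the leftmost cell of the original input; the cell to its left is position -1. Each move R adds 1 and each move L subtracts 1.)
Step 0: [q0]10100 (head at position 0)
Step 1: δ(q0, 1) = (q0, 0, R)  ⊢  0[q0]0100 (head at position 1)
Step 2: δ(q0, 0) = (q0, 1, R)  ⊢  01[q0]100 (head at position 2)
Step 3: δ(q0, 1) = (q0, 0, R)  ⊢  010[q0]00 (head at position 3)
Step 4: δ(q0, 0) = (q0, 1, R)  ⊢  0101[q0]0 (head at position 4)
Step 5: δ(q0, 0) = (q0, 1, R)  ⊢  01011[q0]□ (head at position 5)
Head position after 5 steps: 5

Final answer: Position 5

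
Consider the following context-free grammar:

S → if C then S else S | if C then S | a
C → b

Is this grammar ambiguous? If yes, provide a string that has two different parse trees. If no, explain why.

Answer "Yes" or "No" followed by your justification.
The 'dangling else' can attach to either if. Two leftmost derivations of  if b then if b then a else a:
  (1) S ⇒ if C then S else S ⇒ if b then S else S ⇒ if b then if C then S else S ⇒ if b then if b then S else S ⇒ if b then if b then a else S ⇒ if b then if b then a else a   (else belongs to the outer if)
  (2) S ⇒ if C then S ⇒ if b then S ⇒ if b then if C then S else S ⇒ if b then if b then S else S ⇒ if b then if b then a else S ⇒ if b then if b then a else a   (else belongs to the inner if)
Two distinct parse trees for the same string, so the grammar is ambiguous.

Final answer: Yes - the string 'if b then if b then a else a' has two distinct leftmost derivations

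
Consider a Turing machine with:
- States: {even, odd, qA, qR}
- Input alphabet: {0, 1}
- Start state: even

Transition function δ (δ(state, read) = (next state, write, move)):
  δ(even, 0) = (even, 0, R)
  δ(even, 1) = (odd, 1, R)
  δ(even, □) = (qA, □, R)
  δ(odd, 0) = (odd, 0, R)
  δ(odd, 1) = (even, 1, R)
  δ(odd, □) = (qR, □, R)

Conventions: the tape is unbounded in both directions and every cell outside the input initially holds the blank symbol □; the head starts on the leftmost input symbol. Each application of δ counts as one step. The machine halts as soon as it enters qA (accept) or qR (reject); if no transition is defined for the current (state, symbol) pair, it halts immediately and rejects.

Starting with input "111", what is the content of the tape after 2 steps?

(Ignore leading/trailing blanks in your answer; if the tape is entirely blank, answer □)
Step 0: [even]111 (head at position 0)
Step 1: δ(even, 1) = (odd, 1, R)  ⊢  1[odd]11 (head at position 1)
Step 2: δ(odd, 1) = (even, 1, R)  ⊢  11[even]1 (head at position 2)
Tape after 2 steps (ignoring surrounding blanks): 111

Final answer: Tape: 111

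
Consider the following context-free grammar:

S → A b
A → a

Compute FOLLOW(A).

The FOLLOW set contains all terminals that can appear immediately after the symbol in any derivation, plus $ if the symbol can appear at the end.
A occurs only in S → A b, where it is immediately followed by the terminal b. So FOLLOW(A) = {b}.

Final answer: {b}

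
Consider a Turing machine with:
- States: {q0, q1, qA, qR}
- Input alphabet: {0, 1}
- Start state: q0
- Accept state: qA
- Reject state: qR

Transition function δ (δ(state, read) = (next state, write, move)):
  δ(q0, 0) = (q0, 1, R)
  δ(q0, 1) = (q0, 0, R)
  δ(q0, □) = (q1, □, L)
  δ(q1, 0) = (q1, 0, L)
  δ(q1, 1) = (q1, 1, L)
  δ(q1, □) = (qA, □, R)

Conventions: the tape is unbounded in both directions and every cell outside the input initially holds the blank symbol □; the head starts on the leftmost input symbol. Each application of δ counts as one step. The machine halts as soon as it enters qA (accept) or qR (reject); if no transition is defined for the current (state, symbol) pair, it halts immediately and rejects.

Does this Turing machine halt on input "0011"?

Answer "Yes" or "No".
Step 0: [q0]0011 (head at position 0)
Step 1: δ(q0, 0) = (q0, 1, R)  ⊢  1[q0]011 (head at position 1)
Step 2: δ(q0, 0) = (q0, 1, R)  ⊢  11[q0]11 (head at position 2)
Step 3: δ(q0, 1) = (q0, 0, R)  ⊢  110[q0]1 (head at position 3)
Step 4: δ(q0, 1) = (q0, 0, R)  ⊢  1100[q0]□ (head at position 4)
Step 5: δ(q0, □) = (q1, □, L)  ⊢  110[q1]0□ (head at position 3)
Step 6: δ(q1, 0) = (q1, 0, L)  ⊢  11[q1]00□ (head at position 2)
Step 7: δ(q1, 0) = (q1, 0, L)  ⊢  1[q1]100□ (head at position 1)
Step 8: δ(q1, 1) = (q1, 1, L)  ⊢  [q1]1100□ (head at position 0)
Step 9: δ(q1, 1) = (q1, 1, L)  ⊢  [q1]□1100□ (head at position -1)
Step 10: δ(q1, □) = (qA, □, R)  ⊢  □[qA]1100□ (head at position 0)
The machine is in qA, so it halts and accepts.
It halts after 10 steps.

Final answer: Yes - halts after 10 steps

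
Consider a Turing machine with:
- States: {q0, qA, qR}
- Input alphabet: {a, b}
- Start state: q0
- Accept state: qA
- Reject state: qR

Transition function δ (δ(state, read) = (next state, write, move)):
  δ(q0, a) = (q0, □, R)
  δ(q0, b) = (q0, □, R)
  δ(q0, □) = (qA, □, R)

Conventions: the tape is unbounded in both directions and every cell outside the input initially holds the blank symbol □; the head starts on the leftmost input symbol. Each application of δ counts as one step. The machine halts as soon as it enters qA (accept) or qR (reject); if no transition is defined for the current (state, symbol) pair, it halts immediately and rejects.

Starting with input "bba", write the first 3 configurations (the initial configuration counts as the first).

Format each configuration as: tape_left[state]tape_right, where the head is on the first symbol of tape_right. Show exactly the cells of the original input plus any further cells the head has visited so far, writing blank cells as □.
Step 0: [q0]bba (head at position 0)
Step 1: δ(q0, b) = (q0, □, R)  ⊢  □[q0]ba (head at position 1)
Step 2: δ(q0, b) = (q0, □, R)  ⊢  □□[q0]a (head at position 2)

Final answer: [q0]bba ⊢ □[q0]ba ⊢ □□[q0]a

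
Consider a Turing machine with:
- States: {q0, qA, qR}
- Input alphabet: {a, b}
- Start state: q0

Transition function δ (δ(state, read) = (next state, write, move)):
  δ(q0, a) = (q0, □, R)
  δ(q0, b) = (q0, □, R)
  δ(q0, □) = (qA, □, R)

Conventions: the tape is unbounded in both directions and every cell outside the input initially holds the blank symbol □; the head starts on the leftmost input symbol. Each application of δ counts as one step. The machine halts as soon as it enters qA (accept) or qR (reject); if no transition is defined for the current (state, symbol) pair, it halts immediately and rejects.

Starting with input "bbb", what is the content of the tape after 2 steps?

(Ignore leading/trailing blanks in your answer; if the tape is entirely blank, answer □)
Step 0: [q0]bbb (head at position 0)
Step 1: δ(q0, b) = (q0, □, R)  ⊢  □[q0]bb (head at position 1)
Step 2: δ(q0, b) = (q0, □, R)  ⊢  □□[q0]b (head at position 2)
Tape after 2 steps (ignoring surrounding blanks): b

Final answer: Tape: b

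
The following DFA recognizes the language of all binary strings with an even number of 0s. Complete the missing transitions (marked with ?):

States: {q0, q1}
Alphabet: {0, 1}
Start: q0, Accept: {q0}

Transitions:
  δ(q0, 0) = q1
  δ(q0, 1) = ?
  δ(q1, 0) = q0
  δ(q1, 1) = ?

What each state remembers (consistent with the given transitions and accept states):
  q0: an even number of 0s has been read so far
  q1: an odd number of 0s has been read so far
Filling in the missing entries:
  δ(q0, 1): in q0 (an even number of 0s has been read so far), after reading 1 we have: an even number of 0s has been read so far → q0
  δ(q1, 1): in q1 (an odd number of 0s has been read so far), after reading 1 we have: an odd number of 0s has been read so far → q1

Final answer: δ(q0, 1) = q0; δ(q1, 1) = q1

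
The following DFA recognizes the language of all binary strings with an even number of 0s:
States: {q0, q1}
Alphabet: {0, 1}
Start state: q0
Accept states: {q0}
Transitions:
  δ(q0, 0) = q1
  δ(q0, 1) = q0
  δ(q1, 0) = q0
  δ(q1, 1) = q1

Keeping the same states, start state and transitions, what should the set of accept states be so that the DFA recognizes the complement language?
The DFA is complete (every state has a transition on every symbol), so the complement
is recognized by the same DFA with accepting and non-accepting states swapped.
Original accept states: {q0}
Complement accept states = All states - Original accept states
= {q0, q1} - {q0}
= {q1}
Complement language: strings with an ODD number of 0s

Final answer: {q1}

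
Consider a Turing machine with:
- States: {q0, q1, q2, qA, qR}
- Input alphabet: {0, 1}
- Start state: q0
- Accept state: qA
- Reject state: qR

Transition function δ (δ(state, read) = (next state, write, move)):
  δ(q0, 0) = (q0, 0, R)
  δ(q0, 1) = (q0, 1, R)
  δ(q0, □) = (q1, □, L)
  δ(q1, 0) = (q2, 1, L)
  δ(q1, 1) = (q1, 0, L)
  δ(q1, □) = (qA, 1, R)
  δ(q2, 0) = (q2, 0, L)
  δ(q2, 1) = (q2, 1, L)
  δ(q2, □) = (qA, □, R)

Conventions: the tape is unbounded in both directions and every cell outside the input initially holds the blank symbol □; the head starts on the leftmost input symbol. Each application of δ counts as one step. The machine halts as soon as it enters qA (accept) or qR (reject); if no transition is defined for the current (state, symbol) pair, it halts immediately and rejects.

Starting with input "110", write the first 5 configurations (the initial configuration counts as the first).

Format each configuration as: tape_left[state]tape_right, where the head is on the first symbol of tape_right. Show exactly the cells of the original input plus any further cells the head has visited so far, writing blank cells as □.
Step 0: [q0]110 (head at position 0)
Step 1: δ(q0, 1) = (q0, 1, R)  ⊢  1[q0]10 (head at position 1)
Step 2: δ(q0, 1) = (q0, 1, R)  ⊢  11[q0]0 (head at position 2)
Step 3: δ(q0, 0) = (q0, 0, R)  ⊢  110[q0]□ (head at position 3)
Step 4: δ(q0, □) = (q1, □, L)  ⊢  11[q1]0□ (head at position 2)

Final answer: [q0]110 ⊢ 1[q0]10 ⊢ 11[q0]0 ⊢ 110[q0]□ ⊢ 11[q1]0□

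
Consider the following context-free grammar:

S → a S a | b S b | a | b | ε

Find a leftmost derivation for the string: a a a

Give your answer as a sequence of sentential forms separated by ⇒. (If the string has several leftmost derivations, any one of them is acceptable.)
Start with S.
Step 1: the leftmost non-terminal is S; apply S → a S a:  a S a
Step 2: the leftmost non-terminal is S; apply S → a:  a a a

Final answer: S ⇒ a S a ⇒ a a a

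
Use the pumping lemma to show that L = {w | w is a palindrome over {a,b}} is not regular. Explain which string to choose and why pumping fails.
Language: L = {w | w is a palindrome over {a,b}} (strings that read the same forwards and backwards)
Step 1: Assume for contradiction that L is regular, with pumping length p.
Step 2: Choose s = a^p b a^p. Then s ∈ L (it reads the same forwards and backwards) and |s| ≥ p.
Step 3: Consider any decomposition s = xyz with |xy| ≤ p and |y| > 0. Since |xy| ≤ p and the first p symbols of s are all a's, y = a^k for some k with 1 ≤ k ≤ p.
Step 4: Pumping up (i = 2): xy²z = a^(p+k) b a^p. Its reverse is a^p b a^(p+k) ≠ a^(p+k) b a^p (the single b is no longer in the middle), so xy²z is not a palindrome and xy²z ∉ L.
This contradicts the pumping lemma, so L is not regular.

Final answer: Choose s = a^p b a^p. Since |xy| ≤ p, y = a^k with k ≥ 1. Then xy²z = a^(p+k) b a^p is not a palindrome, so ∉ L.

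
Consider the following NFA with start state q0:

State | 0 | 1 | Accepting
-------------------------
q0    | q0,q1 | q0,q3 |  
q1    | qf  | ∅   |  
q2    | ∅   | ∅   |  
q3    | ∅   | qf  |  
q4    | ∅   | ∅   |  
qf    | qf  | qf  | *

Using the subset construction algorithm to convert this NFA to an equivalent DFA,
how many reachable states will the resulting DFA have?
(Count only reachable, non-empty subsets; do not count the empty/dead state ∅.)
Start subset: {q0}
{q0}: on 0 → {q0, q1}, on 1 → {q0, q3}
{q0, q1}: on 0 → {q0, q1, qf}, on 1 → {q0, q3}
{q0, q3}: on 0 → {q0, q1}, on 1 → {q0, q3, qf}
{q0, q1, qf}: on 0 → {q0, q1, qf}, on 1 → {q0, q3, qf}
{q0, q3, qf}: on 0 → {q0, q1, qf}, on 1 → {q0, q3, qf}
Reachable non-empty subsets: {q0}, {q0, q1}, {q0, q3}, {q0, q1, qf}, {q0, q3, qf} — 5 in total.

Final answer: 5 states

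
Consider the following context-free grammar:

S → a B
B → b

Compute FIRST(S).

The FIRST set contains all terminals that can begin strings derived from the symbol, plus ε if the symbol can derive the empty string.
S has the single production S → a B, whose right-hand side begins with the terminal a. So FIRST(S) = {a}.

Final answer: {a}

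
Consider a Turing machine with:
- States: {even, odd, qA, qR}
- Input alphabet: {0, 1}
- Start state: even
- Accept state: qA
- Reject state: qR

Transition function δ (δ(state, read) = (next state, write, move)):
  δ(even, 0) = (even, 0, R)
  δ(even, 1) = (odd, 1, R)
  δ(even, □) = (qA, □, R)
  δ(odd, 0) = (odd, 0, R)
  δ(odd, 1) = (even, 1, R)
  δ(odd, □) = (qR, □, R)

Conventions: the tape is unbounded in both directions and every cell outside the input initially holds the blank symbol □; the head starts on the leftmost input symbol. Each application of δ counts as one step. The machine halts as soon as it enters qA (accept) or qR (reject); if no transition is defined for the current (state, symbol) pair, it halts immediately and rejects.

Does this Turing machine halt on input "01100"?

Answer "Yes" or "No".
Step 0: [even]01100 (head at position 0)
Step 1: δ(even, 0) = (even, 0, R)  ⊢  0[even]1100 (head at position 1)
Step 2: δ(even, 1) = (odd, 1, R)  ⊢  01[odd]100 (head at position 2)
Step 3: δ(odd, 1) = (even, 1, R)  ⊢  011[even]00 (head at position 3)
Step 4: δ(even, 0) = (even, 0, R)  ⊢  0110[even]0 (head at position 4)
Step 5: δ(even, 0) = (even, 0, R)  ⊢  01100[even]□ (head at position 5)
Step 6: δ(even, □) = (qA, □, R)  ⊢  01100□[qA]□ (head at position 6)
The machine is in qA, so it halts and accepts.
It halts after 6 steps.

Final answer: Yes - halts after 6 steps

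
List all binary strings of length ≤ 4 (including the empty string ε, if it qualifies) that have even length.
Checking every binary string of length 0 to 4:
  Length 0: accepted: ε | rejected: (none)
  Length 1: accepted: (none) | rejected: 0, 1
  Length 2: accepted: 00, 01, 10, 11 | rejected: (none)
  Length 3: accepted: (none) | rejected: 000, 001, 010, 011, 100, 101, 110, 111
  Length 4: accepted: 0000, 0001, 0010, 0011, 0100, 0101, 0110, 0111, 1000, 1001, 1010, 1011, 1100, 1101, 1110, 1111 | rejected: (none)
Total: 21 string(s).

Final answer: ε, 00, 01, 10, 11, 0000, 0001, 0010, 0011, 0100, 0101, 0110, 0111, 1000, 1001, 1010, 1011, 1100, 1101, 1110, 1111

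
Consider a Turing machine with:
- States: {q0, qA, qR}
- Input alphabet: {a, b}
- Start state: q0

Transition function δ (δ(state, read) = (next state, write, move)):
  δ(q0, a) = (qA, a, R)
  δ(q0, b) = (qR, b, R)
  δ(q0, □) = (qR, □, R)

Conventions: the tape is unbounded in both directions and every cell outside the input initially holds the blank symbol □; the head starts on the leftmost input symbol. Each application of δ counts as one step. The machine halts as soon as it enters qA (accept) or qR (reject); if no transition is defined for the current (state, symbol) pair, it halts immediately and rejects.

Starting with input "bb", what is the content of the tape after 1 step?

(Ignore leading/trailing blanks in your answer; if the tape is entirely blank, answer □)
Step 0: [q0]bb (head at position 0)
Step 1: δ(q0, b) = (qR, b, R)  ⊢  b[qR]b (head at position 1)
Tape after 1 step (ignoring surrounding blanks): bb

Final answer: Tape: bb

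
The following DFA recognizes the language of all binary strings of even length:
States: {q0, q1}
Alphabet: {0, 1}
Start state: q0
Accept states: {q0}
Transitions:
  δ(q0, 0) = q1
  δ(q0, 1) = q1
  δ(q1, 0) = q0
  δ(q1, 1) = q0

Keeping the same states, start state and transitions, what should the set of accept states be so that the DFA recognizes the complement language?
The DFA is complete (every state has a transition on every symbol), so the complement
is recognized by the same DFA with accepting and non-accepting states swapped.
Original accept states: {q0}
Complement accept states = All states - Original accept states
= {q0, q1} - {q0}
= {q1}
Complement language: strings of ODD length

Final answer: {q1}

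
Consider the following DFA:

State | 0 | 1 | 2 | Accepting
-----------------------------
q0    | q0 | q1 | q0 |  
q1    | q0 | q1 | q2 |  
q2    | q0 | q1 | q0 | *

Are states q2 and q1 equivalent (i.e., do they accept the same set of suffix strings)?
Try the suffix ε (the empty string).
From q2: q2 — accepting.
From q1: q1 — not accepting.
The two states disagree on this suffix, so they are not equivalent.

Final answer: No. Distinguishing string: ε (the empty string) - accepted from q2 but not from q1.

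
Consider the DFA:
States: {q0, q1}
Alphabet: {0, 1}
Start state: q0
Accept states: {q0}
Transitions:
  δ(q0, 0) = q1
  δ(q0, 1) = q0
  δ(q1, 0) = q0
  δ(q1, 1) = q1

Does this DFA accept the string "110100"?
Processing string "110100":
  q0 --1--> q0
  q0 --1--> q0
  q0 --0--> q1
  q1 --1--> q1
  q1 --0--> q0
  q0 --0--> q1
Final state: q1
Accept states: {q0}
q1 is not an accept state, so the string is rejected.

Final answer: No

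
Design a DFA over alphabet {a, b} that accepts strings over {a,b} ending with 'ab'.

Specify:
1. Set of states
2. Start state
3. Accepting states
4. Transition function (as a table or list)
One valid DFA (any DFA recognizing the same language is acceptable):
States: {q0, q1, q2}
Start: q0
Accepting: {q2}
Transitions (accepting states marked with *):
State | a | b | Accepting
-------------------------
q0    | q1 | q0 |  
q1    | q1 | q2 |  
q2    | q1 | q0 | *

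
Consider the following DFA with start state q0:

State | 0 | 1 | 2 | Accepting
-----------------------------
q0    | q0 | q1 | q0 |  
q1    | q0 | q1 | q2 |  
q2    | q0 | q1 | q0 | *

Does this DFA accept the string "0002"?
Start in q0.
Read '0': q0 → q0
Read '0': q0 → q0
Read '0': q0 → q0
Read '2': q0 → q0
Final state q0 is not accepting, so the string is rejected.

Final answer: No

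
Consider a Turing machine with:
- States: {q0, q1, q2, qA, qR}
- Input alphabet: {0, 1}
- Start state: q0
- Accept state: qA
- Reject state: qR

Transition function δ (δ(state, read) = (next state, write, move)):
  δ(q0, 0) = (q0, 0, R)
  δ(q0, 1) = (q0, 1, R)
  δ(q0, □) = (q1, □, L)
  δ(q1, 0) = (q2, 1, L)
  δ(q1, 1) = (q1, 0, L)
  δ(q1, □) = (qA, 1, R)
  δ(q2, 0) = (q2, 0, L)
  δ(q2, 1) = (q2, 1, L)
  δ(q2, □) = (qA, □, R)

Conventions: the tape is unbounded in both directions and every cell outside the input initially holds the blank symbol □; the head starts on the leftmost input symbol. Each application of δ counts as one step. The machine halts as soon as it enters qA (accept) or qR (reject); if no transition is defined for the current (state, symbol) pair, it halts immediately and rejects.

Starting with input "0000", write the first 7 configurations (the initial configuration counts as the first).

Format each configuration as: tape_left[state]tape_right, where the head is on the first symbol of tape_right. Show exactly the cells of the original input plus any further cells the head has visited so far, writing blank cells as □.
Step 0: [q0]0000 (head at position 0)
Step 1: δ(q0, 0) = (q0, 0, R)  ⊢  0[q0]000 (head at position 1)
Step 2: δ(q0, 0) = (q0, 0, R)  ⊢  00[q0]00 (head at position 2)
Step 3: δ(q0, 0) = (q0, 0, R)  ⊢  000[q0]0 (head at position 3)
Step 4: δ(q0, 0) = (q0, 0, R)  ⊢  0000[q0]□ (head at position 4)
Step 5: δ(q0, □) = (q1, □, L)  ⊢  000[q1]0□ (head at position 3)
Step 6: δ(q1, 0) = (q2, 1, L)  ⊢  00[q2]01□ (head at position 2)

Final answer: [q0]0000 ⊢ 0[q0]000 ⊢ 00[q0]00 ⊢ 000[q0]0 ⊢ 0000[q0]□ ⊢ 000[q1]0□ ⊢ 00[q2]01□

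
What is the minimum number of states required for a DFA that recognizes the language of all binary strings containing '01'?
Language: binary strings containing '01'
Lower bound (Myhill–Nerode): the prefixes ε, 0, 01 are pairwise distinguishable:
  ε vs 01: suffix ε distinguishes them (ε is rejected, 01 is accepted)
  0 vs 01: suffix ε distinguishes them (0 is rejected, 01 is accepted)
  ε vs 0: suffix 1 distinguishes them (ε·1 = 1 is rejected, 0·1 = 01 is accepted)
So any DFA needs at least 3 states.
Upper bound: a DFA with 3 states exists (one state per class above: 'no progress', 'last symbol 0', and 'seen 01' (accepting sink)).
Minimum states: 3

Final answer: 3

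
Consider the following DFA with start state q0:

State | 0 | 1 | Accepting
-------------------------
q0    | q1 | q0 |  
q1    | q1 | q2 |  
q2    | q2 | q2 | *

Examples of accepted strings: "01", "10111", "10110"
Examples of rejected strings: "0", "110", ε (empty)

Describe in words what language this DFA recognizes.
binary strings containing '01' as a substring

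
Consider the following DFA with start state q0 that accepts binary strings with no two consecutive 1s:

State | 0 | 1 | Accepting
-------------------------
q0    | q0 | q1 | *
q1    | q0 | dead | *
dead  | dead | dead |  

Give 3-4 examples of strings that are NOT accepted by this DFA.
Any strings that end in a non-accepting state work; for example:
"111": q0 → q1 → dead → dead; dead is not accepting → rejected
"0011": q0 → q0 → q0 → q1 → dead; dead is not accepting → rejected
"1110": q0 → q1 → dead → dead → dead; dead is not accepting → rejected
"1111": q0 → q1 → dead → dead → dead; dead is not accepting → rejected

Final answer: "111", "0011", "1110", "1111"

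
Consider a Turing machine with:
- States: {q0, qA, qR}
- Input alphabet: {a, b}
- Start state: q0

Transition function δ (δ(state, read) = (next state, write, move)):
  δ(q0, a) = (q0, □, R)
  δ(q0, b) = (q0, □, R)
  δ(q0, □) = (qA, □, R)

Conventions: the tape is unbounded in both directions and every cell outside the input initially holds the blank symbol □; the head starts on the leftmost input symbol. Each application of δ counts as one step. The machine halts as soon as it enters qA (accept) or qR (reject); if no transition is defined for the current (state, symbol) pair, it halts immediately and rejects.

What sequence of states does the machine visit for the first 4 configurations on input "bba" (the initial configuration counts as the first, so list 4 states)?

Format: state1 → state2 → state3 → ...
Step 0: [q0]bba (head at position 0)
Step 1: δ(q0, b) = (q0, □, R)  ⊢  □[q0]ba (head at position 1)
Step 2: δ(q0, b) = (q0, □, R)  ⊢  □□[q0]a (head at position 2)
Step 3: δ(q0, a) = (q0, □, R)  ⊢  □□□[q0]□ (head at position 3)
Reading off the states of these 4 configurations: q0 → q0 → q0 → q0

Final answer: q0 → q0 → q0 → q0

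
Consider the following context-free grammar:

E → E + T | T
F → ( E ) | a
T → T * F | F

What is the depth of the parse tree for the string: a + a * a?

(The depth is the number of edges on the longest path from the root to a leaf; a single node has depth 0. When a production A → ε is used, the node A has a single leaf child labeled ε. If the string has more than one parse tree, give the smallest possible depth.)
The grammar is unambiguous; the parse tree of a + a * a is:
E → E + T at the root (depth 0).
  Left E (depth 1) → T (2) → F (3) → a (4).
  Right T (depth 1) → T * F; that T (2) → F (3) → a (4); F (2) → a (3).
The longest root-to-leaf paths have 4 edges.
Depth = 4.

Final answer: 4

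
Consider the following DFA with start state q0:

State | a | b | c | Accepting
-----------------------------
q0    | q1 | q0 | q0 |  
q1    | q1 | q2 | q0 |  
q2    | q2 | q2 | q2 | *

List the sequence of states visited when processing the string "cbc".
q0 → q0 → q0 → q0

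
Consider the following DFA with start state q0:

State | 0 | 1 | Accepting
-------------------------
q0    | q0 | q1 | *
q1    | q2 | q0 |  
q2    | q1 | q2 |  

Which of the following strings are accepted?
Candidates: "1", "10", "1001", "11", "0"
"1": q0 → q1; q1 is not accepting → rejected
"10": q0 → q1 → q2; q2 is not accepting → rejected
"1001": q0 → q1 → q2 → q1 → q0; q0 is accepting → accepted
"11": q0 → q1 → q0; q0 is accepting → accepted
"0": q0 → q0; q0 is accepting → accepted

Final answer: "1001", "11", "0"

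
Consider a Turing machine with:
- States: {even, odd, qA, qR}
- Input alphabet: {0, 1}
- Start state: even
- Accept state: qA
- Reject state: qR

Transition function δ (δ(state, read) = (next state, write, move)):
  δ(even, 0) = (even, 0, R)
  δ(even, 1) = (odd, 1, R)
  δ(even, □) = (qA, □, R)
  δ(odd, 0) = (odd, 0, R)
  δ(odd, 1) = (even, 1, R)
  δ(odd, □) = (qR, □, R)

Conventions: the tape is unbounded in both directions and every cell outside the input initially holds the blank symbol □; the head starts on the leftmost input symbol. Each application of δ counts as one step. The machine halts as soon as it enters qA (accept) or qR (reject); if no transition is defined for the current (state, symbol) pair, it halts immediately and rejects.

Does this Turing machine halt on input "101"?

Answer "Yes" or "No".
Step 0: [even]101 (head at position 0)
Step 1: δ(even, 1) = (odd, 1, R)  ⊢  1[odd]01 (head at position 1)
Step 2: δ(odd, 0) = (odd, 0, R)  ⊢  10[odd]1 (head at position 2)
Step 3: δ(odd, 1) = (even, 1, R)  ⊢  101[even]□ (head at position 3)
Step 4: δ(even, □) = (qA, □, R)  ⊢  101□[qA]□ (head at position 4)
The machine is in qA, so it halts and accepts.
It halts after 4 steps.

Final answer: Yes - halts after 4 steps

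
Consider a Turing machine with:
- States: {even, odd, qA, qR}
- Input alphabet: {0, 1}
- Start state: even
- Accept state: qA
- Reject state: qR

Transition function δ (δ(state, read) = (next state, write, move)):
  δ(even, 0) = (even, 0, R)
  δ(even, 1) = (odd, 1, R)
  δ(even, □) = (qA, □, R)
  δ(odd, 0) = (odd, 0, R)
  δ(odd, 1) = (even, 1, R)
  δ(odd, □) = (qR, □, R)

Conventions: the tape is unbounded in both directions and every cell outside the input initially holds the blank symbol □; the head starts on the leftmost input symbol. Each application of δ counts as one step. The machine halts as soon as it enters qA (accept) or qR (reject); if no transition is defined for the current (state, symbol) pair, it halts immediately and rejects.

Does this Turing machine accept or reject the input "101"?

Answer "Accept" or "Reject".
Step 0: [even]101 (head at position 0)
Step 1: δ(even, 1) = (odd, 1, R)  ⊢  1[odd]01 (head at position 1)
Step 2: δ(odd, 0) = (odd, 0, R)  ⊢  10[odd]1 (head at position 2)
Step 3: δ(odd, 1) = (even, 1, R)  ⊢  101[even]□ (head at position 3)
Step 4: δ(even, □) = (qA, □, R)  ⊢  101□[qA]□ (head at position 4)
The machine is in qA, so it halts and accepts.

Final answer: Accept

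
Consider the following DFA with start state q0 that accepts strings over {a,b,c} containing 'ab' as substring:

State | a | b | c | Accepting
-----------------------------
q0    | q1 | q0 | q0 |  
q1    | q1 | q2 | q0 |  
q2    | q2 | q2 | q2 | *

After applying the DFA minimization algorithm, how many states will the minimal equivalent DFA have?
All 3 states are reachable from q0, so none can be removed as unreachable.
Table-filling: first mark every (accepting, non-accepting) pair as distinguishable (accepting: {q2}; non-accepting: {q0, q1}).
Round 1: (q0, q1) on 'b' go to q0 and q2, already distinguishable → mark.
Every pair of states is distinguishable, so the DFA is already minimal.
Equivalence classes: {q0}, {q1}, {q2} → 3 states.

Final answer: 3 states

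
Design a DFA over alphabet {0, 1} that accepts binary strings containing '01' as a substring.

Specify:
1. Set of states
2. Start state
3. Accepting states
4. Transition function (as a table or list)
One valid DFA (any DFA recognizing the same language is acceptable):
States: {q0, q1, q2}
Start: q0
Accepting: {q2}
Transitions (accepting states marked with *):
State | 0 | 1 | Accepting
-------------------------
q0    | q1 | q0 |  
q1    | q1 | q2 |  
q2    | q2 | q2 | *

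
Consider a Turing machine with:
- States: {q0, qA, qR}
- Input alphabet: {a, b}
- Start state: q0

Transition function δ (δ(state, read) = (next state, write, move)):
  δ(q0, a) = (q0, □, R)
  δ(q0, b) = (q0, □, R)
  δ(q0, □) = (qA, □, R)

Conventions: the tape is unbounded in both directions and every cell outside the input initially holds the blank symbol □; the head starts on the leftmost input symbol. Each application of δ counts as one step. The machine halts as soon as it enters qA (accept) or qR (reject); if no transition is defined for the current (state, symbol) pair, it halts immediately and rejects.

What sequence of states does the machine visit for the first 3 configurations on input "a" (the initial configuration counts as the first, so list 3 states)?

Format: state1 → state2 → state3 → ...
Step 0: [q0]a (head at position 0)
Step 1: δ(q0, a) = (q0, □, R)  ⊢  □[q0]□ (head at position 1)
Step 2: δ(q0, □) = (qA, □, R)  ⊢  □□[qA]□ (head at position 2)
Reading off the states of these 3 configurations: q0 → q0 → qA

Final answer: q0 → q0 → qA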